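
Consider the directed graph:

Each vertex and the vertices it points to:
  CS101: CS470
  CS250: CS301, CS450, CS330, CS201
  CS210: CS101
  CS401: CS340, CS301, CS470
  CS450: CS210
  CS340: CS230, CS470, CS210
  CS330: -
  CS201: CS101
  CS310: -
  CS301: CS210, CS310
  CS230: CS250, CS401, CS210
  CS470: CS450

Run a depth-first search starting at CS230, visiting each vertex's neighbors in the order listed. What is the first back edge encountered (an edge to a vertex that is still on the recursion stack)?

CS450->CS210

DFS from CS230 (visiting each vertex's neighbors in the order listed); mark gray on enter, black on exit:
CS230 gray
  CS250 gray
    CS301 gray
      CS210 gray
        CS101 gray
          CS470 gray
            CS450 gray
              CS450→CS210: CS210 is gray → back edge
First back edge: CS450 → CS210.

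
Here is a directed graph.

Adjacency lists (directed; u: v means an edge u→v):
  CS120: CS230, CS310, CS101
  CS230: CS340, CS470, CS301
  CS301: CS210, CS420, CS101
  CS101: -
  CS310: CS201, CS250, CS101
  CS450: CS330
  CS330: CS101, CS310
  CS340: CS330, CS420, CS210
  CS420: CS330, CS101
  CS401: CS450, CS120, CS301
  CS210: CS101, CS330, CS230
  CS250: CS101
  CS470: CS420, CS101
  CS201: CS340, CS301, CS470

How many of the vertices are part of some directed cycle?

A vertex is on a directed cycle iff it belongs to a strongly connected component of size ≥ 2 (or has a self-loop).
The vertices on cycles are {CS201, CS210, CS230, CS301, CS310, CS330, CS340, CS420, CS470} — 9 in total.

9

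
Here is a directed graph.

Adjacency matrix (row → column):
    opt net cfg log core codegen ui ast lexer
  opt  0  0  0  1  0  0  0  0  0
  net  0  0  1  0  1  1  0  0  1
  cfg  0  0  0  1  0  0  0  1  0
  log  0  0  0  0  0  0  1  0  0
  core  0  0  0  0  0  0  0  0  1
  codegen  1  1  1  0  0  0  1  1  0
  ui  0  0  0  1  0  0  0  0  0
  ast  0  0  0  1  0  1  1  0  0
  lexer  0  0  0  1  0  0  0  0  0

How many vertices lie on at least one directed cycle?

6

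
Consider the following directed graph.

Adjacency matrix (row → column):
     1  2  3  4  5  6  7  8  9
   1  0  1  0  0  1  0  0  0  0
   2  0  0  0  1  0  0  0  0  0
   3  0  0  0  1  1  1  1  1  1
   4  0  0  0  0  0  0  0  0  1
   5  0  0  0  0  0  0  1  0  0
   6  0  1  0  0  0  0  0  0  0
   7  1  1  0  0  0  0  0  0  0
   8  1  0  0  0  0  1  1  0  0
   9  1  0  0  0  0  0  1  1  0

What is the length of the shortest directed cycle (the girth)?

3

For each vertex v, BFS finds the shortest path from v back to v.
The shortest such closed walk is 7 → 1 → 5 → 7, length 3.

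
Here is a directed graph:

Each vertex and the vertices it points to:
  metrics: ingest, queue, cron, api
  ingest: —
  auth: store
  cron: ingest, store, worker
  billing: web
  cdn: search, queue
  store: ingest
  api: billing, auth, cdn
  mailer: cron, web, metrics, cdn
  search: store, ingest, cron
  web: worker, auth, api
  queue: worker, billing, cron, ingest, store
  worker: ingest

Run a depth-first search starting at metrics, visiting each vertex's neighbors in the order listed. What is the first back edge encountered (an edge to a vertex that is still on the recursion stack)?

api->billing

DFS from metrics (visiting each vertex's neighbors in the order listed); mark gray on enter, black on exit:
metrics gray
  ingest gray
  ingest black
  queue gray
    worker gray
      worker→ingest: ingest black — skip
    worker black
    billing gray
      web gray
        web→worker: worker black — skip
        auth gray
          store gray
            store→ingest: ingest black — skip
          store black
        auth black
        api gray
          api→billing: billing is gray → back edge
First back edge: api → billing.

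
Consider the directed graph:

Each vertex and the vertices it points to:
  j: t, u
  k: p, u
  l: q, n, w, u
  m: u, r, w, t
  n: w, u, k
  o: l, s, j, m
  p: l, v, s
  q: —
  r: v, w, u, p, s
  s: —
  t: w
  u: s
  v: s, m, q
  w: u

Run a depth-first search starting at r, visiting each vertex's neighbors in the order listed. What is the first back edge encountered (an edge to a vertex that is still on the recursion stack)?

m->r

DFS from r (visiting each vertex's neighbors in the order listed); mark gray on enter, black on exit:
r gray
  v gray
    s gray
    s black
    m gray
      u gray
        u→s: s black — skip
      u black
      m→r: r is gray → back edge
First back edge: m → r.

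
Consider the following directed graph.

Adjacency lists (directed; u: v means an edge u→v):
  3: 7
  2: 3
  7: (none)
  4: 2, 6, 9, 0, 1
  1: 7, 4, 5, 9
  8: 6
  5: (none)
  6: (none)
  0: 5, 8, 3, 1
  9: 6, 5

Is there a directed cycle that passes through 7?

7 lies on a cycle iff there is a path from 7 back to itself.
Exploring from 7, it never reaches itself; equivalently, its strongly connected component is a singleton.

No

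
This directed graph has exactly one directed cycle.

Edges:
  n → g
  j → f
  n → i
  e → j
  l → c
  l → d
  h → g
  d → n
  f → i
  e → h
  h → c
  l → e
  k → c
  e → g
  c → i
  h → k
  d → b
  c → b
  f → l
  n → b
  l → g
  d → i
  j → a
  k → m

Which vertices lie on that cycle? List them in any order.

e, f, j, l

DFS with gray/black marking from e:
e gray
  h gray
    k gray
      m gray
      m black
      c gray
        b gray
        b black
        i gray
        i black
      c black
    k black
    h→c: c black — skip
    g gray
    g black
  h black
  e→g: g black — skip
  j gray
    a gray
    a black
    f gray
      f→i: i black — skip
      l gray
        l→g: g black — skip
        l→c: c black — skip
        d gray
          n gray
            n→b: b black — skip
            n→g: g black — skip
            n→i: i black — skip
          n black
          d→i: i black — skip
          d→b: b black — skip
        d black
        l→e: e is gray → back edge
Back edge closes the cycle e → j → f → l → e; its vertices are {e, f, j, l}.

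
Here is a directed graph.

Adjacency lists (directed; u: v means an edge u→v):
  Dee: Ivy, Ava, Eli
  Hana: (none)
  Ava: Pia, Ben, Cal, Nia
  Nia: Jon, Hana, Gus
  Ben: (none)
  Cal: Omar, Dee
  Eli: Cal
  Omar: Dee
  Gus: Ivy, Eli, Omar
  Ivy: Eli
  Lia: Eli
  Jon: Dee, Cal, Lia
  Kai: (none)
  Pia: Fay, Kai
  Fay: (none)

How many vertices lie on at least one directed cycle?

10

A vertex is on a directed cycle iff it belongs to a strongly connected component of size ≥ 2 (or has a self-loop).
The vertices on cycles are {Ava, Cal, Dee, Eli, Gus, Ivy, Jon, Lia, Nia, Omar} — 10 in total.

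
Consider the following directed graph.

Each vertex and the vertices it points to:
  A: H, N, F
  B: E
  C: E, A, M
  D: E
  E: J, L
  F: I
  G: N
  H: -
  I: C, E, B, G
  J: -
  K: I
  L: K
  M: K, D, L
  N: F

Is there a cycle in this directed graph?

Yes

DFS with white/gray/black marking, starting from D:
D gray
  E gray
    J gray
    J black
    L gray
      K gray
        I gray
          C gray
            C→E: E is gray → back edge
Back edge found, so a cycle exists: E → L → K → I → C → E.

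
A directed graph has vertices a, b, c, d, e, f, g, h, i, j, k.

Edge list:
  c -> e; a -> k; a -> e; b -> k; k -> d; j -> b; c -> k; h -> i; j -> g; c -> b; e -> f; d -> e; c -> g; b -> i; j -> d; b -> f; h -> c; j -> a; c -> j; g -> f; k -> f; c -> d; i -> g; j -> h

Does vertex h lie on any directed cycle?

Yes

h is on a cycle iff h can reach itself via ≥1 edge.
h → c → j → h — yes.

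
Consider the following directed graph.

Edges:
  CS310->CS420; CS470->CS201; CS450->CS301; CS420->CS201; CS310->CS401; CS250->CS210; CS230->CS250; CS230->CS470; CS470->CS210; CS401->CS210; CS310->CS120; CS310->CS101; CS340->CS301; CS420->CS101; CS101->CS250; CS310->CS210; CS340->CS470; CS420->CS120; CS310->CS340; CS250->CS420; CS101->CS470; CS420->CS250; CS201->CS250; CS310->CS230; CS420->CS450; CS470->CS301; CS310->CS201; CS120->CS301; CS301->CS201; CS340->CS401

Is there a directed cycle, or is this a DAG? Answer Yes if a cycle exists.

Yes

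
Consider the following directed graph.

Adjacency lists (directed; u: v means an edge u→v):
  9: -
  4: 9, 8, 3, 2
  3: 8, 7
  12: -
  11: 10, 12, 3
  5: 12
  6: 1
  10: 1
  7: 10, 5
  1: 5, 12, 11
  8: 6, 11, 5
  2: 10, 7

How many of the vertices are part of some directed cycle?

7

A vertex is on a directed cycle iff it belongs to a strongly connected component of size ≥ 2 (or has a self-loop).
The vertices on cycles are {1, 3, 6, 7, 8, 10, 11} — 7 in total.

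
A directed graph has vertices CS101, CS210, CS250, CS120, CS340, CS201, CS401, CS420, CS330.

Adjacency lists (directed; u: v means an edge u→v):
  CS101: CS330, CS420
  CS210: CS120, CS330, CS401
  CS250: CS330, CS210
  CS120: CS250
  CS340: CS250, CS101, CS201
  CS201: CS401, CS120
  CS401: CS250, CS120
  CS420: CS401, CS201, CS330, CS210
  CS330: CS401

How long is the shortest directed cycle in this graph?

For each vertex v, BFS finds the shortest path from v back to v.
The shortest such closed walk is CS250 → CS210 → CS401 → CS250, length 3.

3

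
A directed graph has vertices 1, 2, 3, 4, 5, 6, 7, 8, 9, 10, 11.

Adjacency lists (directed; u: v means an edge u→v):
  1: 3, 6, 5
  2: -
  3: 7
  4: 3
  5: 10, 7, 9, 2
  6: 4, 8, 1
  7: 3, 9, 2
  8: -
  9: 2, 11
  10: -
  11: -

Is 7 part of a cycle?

7 is on a cycle iff 7 can reach itself via ≥1 edge.
7 → 3 → 7 — yes.

Yes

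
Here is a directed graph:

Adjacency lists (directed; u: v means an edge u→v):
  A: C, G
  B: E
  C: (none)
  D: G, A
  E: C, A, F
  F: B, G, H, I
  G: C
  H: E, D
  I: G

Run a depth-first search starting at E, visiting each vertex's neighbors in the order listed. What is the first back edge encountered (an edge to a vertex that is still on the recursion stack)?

DFS from E (visiting each vertex's neighbors in the order listed); mark gray on enter, black on exit:
E gray
  C gray
  C black
  A gray
    A→C: C black — skip
    G gray
      G→C: C black — skip
    G black
  A black
  F gray
    B gray
      B→E: E is gray → back edge
First back edge: B → E.

B->E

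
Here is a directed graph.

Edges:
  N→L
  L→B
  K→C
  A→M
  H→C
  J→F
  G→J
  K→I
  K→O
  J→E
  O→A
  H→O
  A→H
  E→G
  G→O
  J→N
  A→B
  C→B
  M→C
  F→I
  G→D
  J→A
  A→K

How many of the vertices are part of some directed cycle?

7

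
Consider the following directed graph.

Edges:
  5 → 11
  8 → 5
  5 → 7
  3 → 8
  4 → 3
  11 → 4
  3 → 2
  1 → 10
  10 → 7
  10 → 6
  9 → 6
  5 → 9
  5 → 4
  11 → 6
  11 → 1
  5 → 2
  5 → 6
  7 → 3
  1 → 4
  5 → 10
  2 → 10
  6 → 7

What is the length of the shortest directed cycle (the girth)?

4

For each vertex v, BFS finds the shortest path from v back to v.
The shortest such closed walk is 3 → 8 → 5 → 7 → 3, length 4.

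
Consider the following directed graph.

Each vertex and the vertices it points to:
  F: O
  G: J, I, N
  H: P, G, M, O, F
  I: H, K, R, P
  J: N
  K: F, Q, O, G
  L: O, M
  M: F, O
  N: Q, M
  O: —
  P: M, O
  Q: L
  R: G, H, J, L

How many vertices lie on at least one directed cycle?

A vertex is on a directed cycle iff it belongs to a strongly connected component of size ≥ 2 (or has a self-loop).
The vertices on cycles are {G, H, I, K, R} — 5 in total.

5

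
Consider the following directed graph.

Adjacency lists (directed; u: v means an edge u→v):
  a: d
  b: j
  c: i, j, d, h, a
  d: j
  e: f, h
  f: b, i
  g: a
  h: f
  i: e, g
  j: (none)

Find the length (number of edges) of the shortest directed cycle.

3

For each vertex v, BFS finds the shortest path from v back to v.
The shortest such closed walk is i → e → f → i, length 3.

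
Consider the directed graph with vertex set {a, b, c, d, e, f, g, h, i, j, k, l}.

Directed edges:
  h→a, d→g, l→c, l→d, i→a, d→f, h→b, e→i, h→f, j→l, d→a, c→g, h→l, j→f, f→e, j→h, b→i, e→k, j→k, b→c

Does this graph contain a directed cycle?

No

DFS with white/gray/black marking, starting from i:
i gray
  a gray
  a black
i black
b gray
  c gray
    g gray
    g black
  c black
  b→i: i black — skip
b black
d gray
  d→g: g black — skip
  d→a: a black — skip
  f gray
    e gray
      k gray
      k black
      e→i: i black — skip
    e black
  f black
d black
h gray
  l gray
    l→c: c black — skip
    l→d: d black — skip
  l black
  h→b: b black — skip
  h→f: f black — skip
  h→a: a black — skip
h black
j gray
  j→k: k black — skip
  j→f: f black — skip
  j→l: l black — skip
  j→h: h black — skip
j black
Every edge goes to a white or black vertex — no back edge, so the graph is acyclic.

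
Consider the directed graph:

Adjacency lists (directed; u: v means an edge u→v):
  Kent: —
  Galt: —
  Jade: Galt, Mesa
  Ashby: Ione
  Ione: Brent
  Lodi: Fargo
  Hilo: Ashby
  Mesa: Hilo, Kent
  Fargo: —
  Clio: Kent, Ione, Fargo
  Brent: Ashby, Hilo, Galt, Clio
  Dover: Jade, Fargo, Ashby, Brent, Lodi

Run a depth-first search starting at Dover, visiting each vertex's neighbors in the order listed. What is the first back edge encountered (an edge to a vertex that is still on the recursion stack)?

DFS from Dover (visiting each vertex's neighbors in the order listed); mark gray on enter, black on exit:
Dover gray
  Jade gray
    Galt gray
    Galt black
    Mesa gray
      Hilo gray
        Ashby gray
          Ione gray
            Brent gray
              Brent→Ashby: Ashby is gray → back edge
First back edge: Brent → Ashby.

Brent->Ashby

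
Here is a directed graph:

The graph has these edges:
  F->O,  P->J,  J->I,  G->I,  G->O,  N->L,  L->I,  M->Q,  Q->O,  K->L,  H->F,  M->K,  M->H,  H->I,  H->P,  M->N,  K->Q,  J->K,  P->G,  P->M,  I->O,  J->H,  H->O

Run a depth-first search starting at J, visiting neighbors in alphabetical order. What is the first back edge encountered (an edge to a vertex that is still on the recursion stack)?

P->J

DFS from J (visiting neighbors in alphabetical order); mark gray on enter, black on exit:
J gray
  H gray
    F gray
      O gray
      O black
    F black
    I gray
      I→O: O black — skip
    I black
    H→O: O black — skip
    P gray
      G gray
        G→I: I black — skip
        G→O: O black — skip
      G black
      P→J: J is gray → back edge
First back edge: P → J.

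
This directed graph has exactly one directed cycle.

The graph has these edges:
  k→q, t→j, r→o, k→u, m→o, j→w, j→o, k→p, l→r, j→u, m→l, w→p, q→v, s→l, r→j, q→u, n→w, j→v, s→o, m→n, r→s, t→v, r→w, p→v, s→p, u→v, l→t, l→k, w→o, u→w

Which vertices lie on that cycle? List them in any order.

l, r, s

DFS with gray/black marking from l:
l gray
  t gray
    v gray
    v black
    j gray
      o gray
      o black
      j→v: v black — skip
      w gray
        w→o: o black — skip
        p gray
          p→v: v black — skip
        p black
      w black
      u gray
        u→v: v black — skip
        u→w: w black — skip
      u black
    j black
  t black
  r gray
    r→w: w black — skip
    s gray
      s→l: l is gray → back edge
Back edge closes the cycle l → r → s → l; its vertices are {l, r, s}.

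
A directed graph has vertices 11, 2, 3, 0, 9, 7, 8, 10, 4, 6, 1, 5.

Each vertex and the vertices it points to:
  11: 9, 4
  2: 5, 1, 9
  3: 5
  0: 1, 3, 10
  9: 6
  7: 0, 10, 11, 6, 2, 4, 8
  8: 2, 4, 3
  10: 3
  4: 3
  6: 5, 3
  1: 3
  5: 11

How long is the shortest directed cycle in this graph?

4

For each vertex v, BFS finds the shortest path from v back to v.
The shortest such closed walk is 11 → 9 → 6 → 5 → 11, length 4.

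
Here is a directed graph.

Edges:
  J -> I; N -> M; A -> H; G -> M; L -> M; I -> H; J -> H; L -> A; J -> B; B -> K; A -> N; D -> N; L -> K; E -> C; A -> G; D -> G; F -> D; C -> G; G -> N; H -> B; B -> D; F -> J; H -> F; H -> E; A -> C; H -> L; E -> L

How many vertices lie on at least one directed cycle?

A vertex is on a directed cycle iff it belongs to a strongly connected component of size ≥ 2 (or has a self-loop).
The vertices on cycles are {A, E, F, H, I, J, L} — 7 in total.

7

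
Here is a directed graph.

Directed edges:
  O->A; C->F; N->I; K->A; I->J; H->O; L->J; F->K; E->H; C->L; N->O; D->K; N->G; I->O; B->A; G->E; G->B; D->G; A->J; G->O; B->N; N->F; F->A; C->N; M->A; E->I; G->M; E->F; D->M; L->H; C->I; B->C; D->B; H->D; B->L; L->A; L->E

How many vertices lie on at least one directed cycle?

A vertex is on a directed cycle iff it belongs to a strongly connected component of size ≥ 2 (or has a self-loop).
The vertices on cycles are {B, C, D, E, G, H, L, N} — 8 in total.

8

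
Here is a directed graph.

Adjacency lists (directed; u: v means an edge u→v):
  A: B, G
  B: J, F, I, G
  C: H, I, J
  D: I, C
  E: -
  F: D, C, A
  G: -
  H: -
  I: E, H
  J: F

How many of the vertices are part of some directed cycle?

6

A vertex is on a directed cycle iff it belongs to a strongly connected component of size ≥ 2 (or has a self-loop).
The vertices on cycles are {A, B, C, D, F, J} — 6 in total.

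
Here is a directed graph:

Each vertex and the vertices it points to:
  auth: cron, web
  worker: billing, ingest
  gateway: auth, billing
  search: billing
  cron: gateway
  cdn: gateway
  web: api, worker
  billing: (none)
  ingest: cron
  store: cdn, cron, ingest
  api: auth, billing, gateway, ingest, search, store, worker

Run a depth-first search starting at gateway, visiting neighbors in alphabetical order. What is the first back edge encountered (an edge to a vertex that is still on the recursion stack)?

cron->gateway

DFS from gateway (visiting neighbors in alphabetical order); mark gray on enter, black on exit:
gateway gray
  auth gray
    cron gray
      cron→gateway: gateway is gray → back edge
First back edge: cron → gateway.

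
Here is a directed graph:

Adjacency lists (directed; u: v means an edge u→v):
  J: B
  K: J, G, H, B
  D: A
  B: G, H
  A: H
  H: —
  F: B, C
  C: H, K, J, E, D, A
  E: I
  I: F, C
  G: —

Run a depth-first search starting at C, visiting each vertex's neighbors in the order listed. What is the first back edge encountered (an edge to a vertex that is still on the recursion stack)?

DFS from C (visiting each vertex's neighbors in the order listed); mark gray on enter, black on exit:
C gray
  H gray
  H black
  K gray
    J gray
      B gray
        G gray
        G black
        B→H: H black — skip
      B black
    J black
    K→G: G black — skip
    K→H: H black — skip
    K→B: B black — skip
  K black
  C→J: J black — skip
  E gray
    I gray
      F gray
        F→B: B black — skip
        F→C: C is gray → back edge
First back edge: F → C.

F->C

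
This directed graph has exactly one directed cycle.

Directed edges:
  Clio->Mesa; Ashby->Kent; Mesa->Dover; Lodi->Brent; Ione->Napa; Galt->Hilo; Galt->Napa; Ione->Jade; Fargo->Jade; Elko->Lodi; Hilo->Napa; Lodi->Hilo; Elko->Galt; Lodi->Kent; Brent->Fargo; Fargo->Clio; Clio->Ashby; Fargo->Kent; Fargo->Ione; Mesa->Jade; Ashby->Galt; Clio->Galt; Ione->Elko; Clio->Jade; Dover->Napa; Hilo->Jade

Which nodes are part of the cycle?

Elko, Ione, Lodi, Brent, Fargo

DFS with gray/black marking from Fargo:
Fargo gray
  Jade gray
  Jade black
  Clio gray
    Galt gray
      Hilo gray
        Napa gray
        Napa black
        Hilo→Jade: Jade black — skip
      Hilo black
      Galt→Napa: Napa black — skip
    Galt black
    Clio→Jade: Jade black — skip
    Ashby gray
      Kent gray
      Kent black
      Ashby→Galt: Galt black — skip
    Ashby black
    Mesa gray
      Mesa→Jade: Jade black — skip
      Dover gray
        Dover→Napa: Napa black — skip
      Dover black
    Mesa black
  Clio black
  Ione gray
    Ione→Jade: Jade black — skip
    Elko gray
      Lodi gray
        Lodi→Kent: Kent black — skip
        Brent gray
          Brent→Fargo: Fargo is gray → back edge
Back edge closes the cycle Fargo → Ione → Elko → Lodi → Brent → Fargo; its vertices are {Elko, Ione, Lodi, Brent, Fargo}.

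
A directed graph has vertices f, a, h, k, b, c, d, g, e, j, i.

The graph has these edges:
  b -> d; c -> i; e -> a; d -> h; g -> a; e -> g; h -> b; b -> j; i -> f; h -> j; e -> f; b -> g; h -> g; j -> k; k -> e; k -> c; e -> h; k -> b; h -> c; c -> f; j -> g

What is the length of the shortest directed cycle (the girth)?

For each vertex v, BFS finds the shortest path from v back to v.
The shortest such closed walk is b → d → h → b, length 3.

3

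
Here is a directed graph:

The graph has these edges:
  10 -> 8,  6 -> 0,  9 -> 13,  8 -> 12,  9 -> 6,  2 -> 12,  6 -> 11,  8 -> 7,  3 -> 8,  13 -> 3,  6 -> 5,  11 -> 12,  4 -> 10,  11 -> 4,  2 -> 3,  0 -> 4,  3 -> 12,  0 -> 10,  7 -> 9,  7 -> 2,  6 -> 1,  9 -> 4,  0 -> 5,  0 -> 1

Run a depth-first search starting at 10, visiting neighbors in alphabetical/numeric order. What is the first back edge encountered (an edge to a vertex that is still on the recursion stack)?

3→8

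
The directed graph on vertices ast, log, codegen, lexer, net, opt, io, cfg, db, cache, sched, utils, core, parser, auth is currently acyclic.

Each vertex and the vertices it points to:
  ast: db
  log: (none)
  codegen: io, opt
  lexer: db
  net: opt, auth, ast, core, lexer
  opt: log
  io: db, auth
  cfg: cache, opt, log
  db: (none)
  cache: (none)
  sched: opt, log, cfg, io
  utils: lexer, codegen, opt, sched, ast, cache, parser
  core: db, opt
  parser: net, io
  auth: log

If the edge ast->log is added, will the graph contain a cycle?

No

Adding ast→log creates a cycle iff log can already reach ast.
Explore from log: no path reaches ast. The graph stays acyclic.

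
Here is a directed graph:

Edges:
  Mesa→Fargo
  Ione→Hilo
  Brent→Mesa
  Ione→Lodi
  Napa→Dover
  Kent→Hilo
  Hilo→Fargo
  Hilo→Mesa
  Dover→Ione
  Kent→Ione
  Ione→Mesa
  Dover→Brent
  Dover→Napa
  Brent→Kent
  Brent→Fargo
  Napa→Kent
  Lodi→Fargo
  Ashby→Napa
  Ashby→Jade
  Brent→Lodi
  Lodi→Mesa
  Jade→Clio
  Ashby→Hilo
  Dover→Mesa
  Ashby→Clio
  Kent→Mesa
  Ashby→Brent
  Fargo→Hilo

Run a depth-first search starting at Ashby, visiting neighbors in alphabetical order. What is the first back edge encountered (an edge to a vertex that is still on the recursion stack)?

Hilo→Fargo

DFS from Ashby (visiting neighbors in alphabetical order); mark gray on enter, black on exit:
Ashby gray
  Brent gray
    Fargo gray
      Hilo gray
        Hilo→Fargo: Fargo is gray → back edge
First back edge: Hilo → Fargo.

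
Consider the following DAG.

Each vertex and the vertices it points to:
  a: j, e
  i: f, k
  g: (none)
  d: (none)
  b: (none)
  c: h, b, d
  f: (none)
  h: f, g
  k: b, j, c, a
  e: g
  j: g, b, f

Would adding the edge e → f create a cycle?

Adding e→f creates a cycle iff f can already reach e.
Explore from f: no path reaches e. The graph stays acyclic.

No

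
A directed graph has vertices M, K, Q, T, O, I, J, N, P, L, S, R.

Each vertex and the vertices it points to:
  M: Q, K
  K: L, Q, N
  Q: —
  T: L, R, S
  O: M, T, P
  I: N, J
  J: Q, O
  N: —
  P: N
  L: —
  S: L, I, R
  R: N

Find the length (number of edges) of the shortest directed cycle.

5

For each vertex v, BFS finds the shortest path from v back to v.
The shortest such closed walk is O → T → S → I → J → O, length 5.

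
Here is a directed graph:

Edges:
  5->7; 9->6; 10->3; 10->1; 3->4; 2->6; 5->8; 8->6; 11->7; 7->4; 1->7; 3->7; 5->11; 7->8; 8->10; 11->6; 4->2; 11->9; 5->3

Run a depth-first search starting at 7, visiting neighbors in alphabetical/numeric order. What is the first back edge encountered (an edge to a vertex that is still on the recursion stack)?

1→7

DFS from 7 (visiting neighbors in alphabetical/numeric order); mark gray on enter, black on exit:
7 gray
  4 gray
    2 gray
      6 gray
      6 black
    2 black
  4 black
  8 gray
    8→6: 6 black — skip
    10 gray
      1 gray
        1→7: 7 is gray → back edge
First back edge: 1 → 7.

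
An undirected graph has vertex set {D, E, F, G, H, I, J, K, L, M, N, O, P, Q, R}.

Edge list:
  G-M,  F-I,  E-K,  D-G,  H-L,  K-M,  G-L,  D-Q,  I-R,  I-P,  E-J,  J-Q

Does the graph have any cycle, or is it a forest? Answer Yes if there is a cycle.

DFS, tracking each vertex's parent; an edge to a visited non-parent vertex closes a cycle.
Start from I:
visit I (parent –)
  visit R (parent I)
    R–I: parent, skip
  visit F (parent I)
    F–I: parent, skip
  visit P (parent I)
    P–I: parent, skip
visit D (parent –)
  visit Q (parent D)
    Q–D: parent, skip
    visit J (parent Q)
      J–Q: parent, skip
      visit E (parent J)
        visit K (parent E)
          visit M (parent K)
            M–K: parent, skip
            visit G (parent M)
              visit L (parent G)
                L–G: parent, skip
                visit H (parent L)
                  H–L: parent, skip
              G–M: parent, skip
              G–D: D visited and ≠ parent → cycle
Cycle: D – Q – J – E – K – M – G – D.

Yes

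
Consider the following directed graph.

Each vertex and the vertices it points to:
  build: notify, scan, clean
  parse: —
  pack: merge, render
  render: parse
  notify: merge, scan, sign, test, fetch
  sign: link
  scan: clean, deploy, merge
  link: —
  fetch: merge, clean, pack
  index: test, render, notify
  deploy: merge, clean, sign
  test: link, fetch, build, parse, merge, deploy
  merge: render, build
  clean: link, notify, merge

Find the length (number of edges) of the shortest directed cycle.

For each vertex v, BFS finds the shortest path from v back to v.
The shortest such closed walk is test → build → notify → test, length 3.

3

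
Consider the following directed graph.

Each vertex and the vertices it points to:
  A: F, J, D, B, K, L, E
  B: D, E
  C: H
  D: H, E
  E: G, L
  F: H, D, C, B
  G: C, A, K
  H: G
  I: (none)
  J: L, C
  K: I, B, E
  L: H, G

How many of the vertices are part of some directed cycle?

A vertex is on a directed cycle iff it belongs to a strongly connected component of size ≥ 2 (or has a self-loop).
The vertices on cycles are {A, B, C, D, E, F, G, H, J, K, L} — 11 in total.

11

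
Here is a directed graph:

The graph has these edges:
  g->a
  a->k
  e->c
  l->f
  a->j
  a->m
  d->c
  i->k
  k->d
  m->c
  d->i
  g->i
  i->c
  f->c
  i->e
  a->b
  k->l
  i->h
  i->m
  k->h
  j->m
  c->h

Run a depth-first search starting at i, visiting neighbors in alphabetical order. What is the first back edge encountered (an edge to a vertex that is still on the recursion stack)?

d→i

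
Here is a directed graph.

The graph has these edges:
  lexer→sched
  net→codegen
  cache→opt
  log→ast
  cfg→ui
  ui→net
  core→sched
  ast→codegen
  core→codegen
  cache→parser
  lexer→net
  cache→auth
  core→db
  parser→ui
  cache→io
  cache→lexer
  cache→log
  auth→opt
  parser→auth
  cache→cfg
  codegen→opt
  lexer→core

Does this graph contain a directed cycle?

DFS with white/gray/black marking, starting from auth:
auth gray
  opt gray
  opt black
auth black
sched gray
sched black
log gray
  ast gray
    codegen gray
      codegen→opt: opt black — skip
    codegen black
  ast black
log black
net gray
  net→codegen: codegen black — skip
net black
ui gray
  ui→net: net black — skip
ui black
cfg gray
  cfg→ui: ui black — skip
cfg black
db gray
db black
lexer gray
  lexer→sched: sched black — skip
  lexer→net: net black — skip
  core gray
    core→db: db black — skip
    core→codegen: codegen black — skip
    core→sched: sched black — skip
  core black
lexer black
io gray
io black
parser gray
  parser→ui: ui black — skip
  parser→auth: auth black — skip
parser black
cache gray
  cache→cfg: cfg black — skip
  cache→io: io black — skip
  cache→lexer: lexer black — skip
  cache→auth: auth black — skip
  cache→parser: parser black — skip
  cache→log: log black — skip
  cache→opt: opt black — skip
cache black
Every edge goes to a white or black vertex — no back edge, so the graph is acyclic.

No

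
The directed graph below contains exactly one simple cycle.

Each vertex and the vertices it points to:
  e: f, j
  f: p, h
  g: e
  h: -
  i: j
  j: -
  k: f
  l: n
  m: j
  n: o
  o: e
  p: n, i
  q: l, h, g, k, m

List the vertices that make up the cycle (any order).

e, f, n, o, p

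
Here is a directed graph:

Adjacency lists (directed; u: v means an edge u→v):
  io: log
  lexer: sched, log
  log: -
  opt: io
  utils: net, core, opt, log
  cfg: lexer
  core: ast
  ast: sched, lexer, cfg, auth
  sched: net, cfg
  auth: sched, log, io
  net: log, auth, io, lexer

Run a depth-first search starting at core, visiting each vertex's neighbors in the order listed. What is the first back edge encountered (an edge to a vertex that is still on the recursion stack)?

DFS from core (visiting each vertex's neighbors in the order listed); mark gray on enter, black on exit:
core gray
  ast gray
    sched gray
      net gray
        log gray
        log black
        auth gray
          auth→sched: sched is gray → back edge
First back edge: auth → sched.

auth->sched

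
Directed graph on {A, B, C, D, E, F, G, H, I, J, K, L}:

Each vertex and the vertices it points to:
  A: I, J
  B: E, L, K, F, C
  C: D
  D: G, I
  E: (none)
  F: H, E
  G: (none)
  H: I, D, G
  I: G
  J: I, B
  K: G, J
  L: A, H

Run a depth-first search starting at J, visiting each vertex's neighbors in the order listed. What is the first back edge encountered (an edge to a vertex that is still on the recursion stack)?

A→J

DFS from J (visiting each vertex's neighbors in the order listed); mark gray on enter, black on exit:
J gray
  I gray
    G gray
    G black
  I black
  B gray
    E gray
    E black
    L gray
      A gray
        A→I: I black — skip
        A→J: J is gray → back edge
First back edge: A → J.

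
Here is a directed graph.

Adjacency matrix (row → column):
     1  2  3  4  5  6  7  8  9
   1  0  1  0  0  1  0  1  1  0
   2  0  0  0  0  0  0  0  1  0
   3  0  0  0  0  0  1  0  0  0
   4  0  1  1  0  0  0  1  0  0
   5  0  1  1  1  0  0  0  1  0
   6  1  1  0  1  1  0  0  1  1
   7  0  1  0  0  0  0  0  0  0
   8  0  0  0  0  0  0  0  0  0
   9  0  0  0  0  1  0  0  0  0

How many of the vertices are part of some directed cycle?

A vertex is on a directed cycle iff it belongs to a strongly connected component of size ≥ 2 (or has a self-loop).
The vertices on cycles are {1, 3, 4, 5, 6, 9} — 6 in total.

6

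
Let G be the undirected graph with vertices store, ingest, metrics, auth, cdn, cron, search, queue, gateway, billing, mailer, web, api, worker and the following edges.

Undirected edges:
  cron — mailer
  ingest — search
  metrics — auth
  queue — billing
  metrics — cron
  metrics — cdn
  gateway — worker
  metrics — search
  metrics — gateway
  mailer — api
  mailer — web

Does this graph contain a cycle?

DFS, tracking each vertex's parent; an edge to a visited non-parent vertex closes a cycle.
Start from worker:
visit worker (parent –)
  visit gateway (parent worker)
    gateway–worker: parent, skip
    visit metrics (parent gateway)
      visit auth (parent metrics)
        auth–metrics: parent, skip
      visit cdn (parent metrics)
        cdn–metrics: parent, skip
      visit search (parent metrics)
        visit ingest (parent search)
          ingest–search: parent, skip
        search–metrics: parent, skip
      metrics–gateway: parent, skip
      visit cron (parent metrics)
        visit mailer (parent cron)
          visit web (parent mailer)
            web–mailer: parent, skip
          mailer–cron: parent, skip
          visit api (parent mailer)
            api–mailer: parent, skip
        cron–metrics: parent, skip
visit store (parent –)
visit queue (parent –)
  visit billing (parent queue)
    billing–queue: parent, skip
No non-parent visited neighbor found — the graph is a forest.

No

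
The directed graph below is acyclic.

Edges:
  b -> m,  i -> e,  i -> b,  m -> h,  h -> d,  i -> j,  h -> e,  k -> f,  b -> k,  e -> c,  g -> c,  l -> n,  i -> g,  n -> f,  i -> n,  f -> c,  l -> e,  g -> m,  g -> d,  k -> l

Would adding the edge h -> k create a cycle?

No

Adding h→k creates a cycle iff k can already reach h.
Explore from k: no path reaches h. The graph stays acyclic.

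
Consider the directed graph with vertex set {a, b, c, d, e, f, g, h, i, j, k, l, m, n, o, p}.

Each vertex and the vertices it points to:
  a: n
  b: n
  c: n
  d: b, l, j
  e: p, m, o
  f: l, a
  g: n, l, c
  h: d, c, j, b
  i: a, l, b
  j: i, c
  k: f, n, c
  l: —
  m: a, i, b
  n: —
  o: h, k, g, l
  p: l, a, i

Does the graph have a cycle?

DFS with white/gray/black marking, starting from c:
c gray
  n gray
  n black
c black
a gray
  a→n: n black — skip
a black
b gray
  b→n: n black — skip
b black
d gray
  d→b: b black — skip
  l gray
  l black
  j gray
    i gray
      i→a: a black — skip
      i→l: l black — skip
      i→b: b black — skip
    i black
    j→c: c black — skip
  j black
d black
e gray
  p gray
    p→l: l black — skip
    p→a: a black — skip
    p→i: i black — skip
  p black
  m gray
    m→a: a black — skip
    m→i: i black — skip
    m→b: b black — skip
  m black
  o gray
    h gray
      h→d: d black — skip
      h→c: c black — skip
      h→j: j black — skip
      h→b: b black — skip
    h black
    k gray
      f gray
        f→l: l black — skip
        f→a: a black — skip
      f black
      k→n: n black — skip
      k→c: c black — skip
    k black
    g gray
      g→n: n black — skip
      g→l: l black — skip
      g→c: c black — skip
    g black
    o→l: l black — skip
  o black
e black
Every edge goes to a white or black vertex — no back edge, so the graph is acyclic.

No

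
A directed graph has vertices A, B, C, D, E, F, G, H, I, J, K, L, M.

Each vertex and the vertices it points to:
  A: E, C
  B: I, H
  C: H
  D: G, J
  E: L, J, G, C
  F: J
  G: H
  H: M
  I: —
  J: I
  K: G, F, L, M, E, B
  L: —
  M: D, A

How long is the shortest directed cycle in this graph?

4

For each vertex v, BFS finds the shortest path from v back to v.
The shortest such closed walk is M → A → C → H → M, length 4.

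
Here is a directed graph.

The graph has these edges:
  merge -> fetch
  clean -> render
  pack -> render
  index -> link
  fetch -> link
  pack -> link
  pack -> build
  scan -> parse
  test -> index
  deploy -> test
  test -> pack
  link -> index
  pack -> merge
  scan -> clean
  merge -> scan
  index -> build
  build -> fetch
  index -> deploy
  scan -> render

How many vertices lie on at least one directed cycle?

A vertex is on a directed cycle iff it belongs to a strongly connected component of size ≥ 2 (or has a self-loop).
The vertices on cycles are {link, pack, test, build, fetch, index, merge, deploy} — 8 in total.

8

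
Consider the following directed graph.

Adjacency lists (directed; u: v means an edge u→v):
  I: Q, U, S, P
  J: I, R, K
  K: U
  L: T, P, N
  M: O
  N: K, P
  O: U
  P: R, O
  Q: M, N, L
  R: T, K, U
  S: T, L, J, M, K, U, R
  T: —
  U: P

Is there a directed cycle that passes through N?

No

N lies on a cycle iff there is a path from N back to itself.
Exploring from N, it never reaches itself; equivalently, its strongly connected component is a singleton.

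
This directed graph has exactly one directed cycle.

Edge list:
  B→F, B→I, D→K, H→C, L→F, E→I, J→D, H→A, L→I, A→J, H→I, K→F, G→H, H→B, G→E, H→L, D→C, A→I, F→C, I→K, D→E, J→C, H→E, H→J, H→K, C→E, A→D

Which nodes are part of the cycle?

DFS with gray/black marking from I:
I gray
  K gray
    F gray
      C gray
        E gray
          E→I: I is gray → back edge
Back edge closes the cycle I → K → F → C → E → I; its vertices are {C, E, F, I, K}.

C, E, F, I, K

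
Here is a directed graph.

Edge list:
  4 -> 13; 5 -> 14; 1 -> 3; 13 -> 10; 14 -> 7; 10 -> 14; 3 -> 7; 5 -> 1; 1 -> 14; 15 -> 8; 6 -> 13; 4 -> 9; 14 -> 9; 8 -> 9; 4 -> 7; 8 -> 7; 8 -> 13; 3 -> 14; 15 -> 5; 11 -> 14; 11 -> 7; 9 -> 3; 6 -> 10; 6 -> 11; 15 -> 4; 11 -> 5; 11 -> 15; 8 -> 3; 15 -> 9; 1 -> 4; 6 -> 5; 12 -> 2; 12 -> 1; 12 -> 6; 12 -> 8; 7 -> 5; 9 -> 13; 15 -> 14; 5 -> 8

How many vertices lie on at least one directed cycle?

10

A vertex is on a directed cycle iff it belongs to a strongly connected component of size ≥ 2 (or has a self-loop).
The vertices on cycles are {1, 3, 4, 5, 7, 8, 9, 10, 13, 14} — 10 in total.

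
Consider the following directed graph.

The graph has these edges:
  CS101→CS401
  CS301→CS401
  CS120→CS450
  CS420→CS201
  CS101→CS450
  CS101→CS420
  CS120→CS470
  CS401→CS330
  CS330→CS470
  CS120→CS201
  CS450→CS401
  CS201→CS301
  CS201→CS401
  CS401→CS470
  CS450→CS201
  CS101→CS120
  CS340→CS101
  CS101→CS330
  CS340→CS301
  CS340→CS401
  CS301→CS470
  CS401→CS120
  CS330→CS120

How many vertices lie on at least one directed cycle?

6

A vertex is on a directed cycle iff it belongs to a strongly connected component of size ≥ 2 (or has a self-loop).
The vertices on cycles are {CS120, CS201, CS301, CS330, CS401, CS450} — 6 in total.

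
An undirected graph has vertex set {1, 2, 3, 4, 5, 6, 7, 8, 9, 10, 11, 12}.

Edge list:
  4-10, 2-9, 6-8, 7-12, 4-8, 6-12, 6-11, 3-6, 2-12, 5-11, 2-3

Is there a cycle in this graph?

Yes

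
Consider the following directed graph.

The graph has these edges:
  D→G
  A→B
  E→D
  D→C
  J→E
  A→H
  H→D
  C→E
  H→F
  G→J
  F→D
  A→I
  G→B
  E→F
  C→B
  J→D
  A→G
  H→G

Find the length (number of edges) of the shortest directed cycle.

3

For each vertex v, BFS finds the shortest path from v back to v.
The shortest such closed walk is G → J → D → G, length 3.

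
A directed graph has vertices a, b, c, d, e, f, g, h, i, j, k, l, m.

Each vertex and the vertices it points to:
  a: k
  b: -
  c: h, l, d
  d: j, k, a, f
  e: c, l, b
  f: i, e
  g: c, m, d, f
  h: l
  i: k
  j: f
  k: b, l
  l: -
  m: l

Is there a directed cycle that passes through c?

Yes

c is on a cycle iff c can reach itself via ≥1 edge.
c → d → f → e → c — yes.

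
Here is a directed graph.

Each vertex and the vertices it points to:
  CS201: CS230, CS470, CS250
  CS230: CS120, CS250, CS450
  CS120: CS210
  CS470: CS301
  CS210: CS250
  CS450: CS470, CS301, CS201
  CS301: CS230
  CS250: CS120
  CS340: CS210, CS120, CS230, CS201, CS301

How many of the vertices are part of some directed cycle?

A vertex is on a directed cycle iff it belongs to a strongly connected component of size ≥ 2 (or has a self-loop).
The vertices on cycles are {CS120, CS201, CS210, CS230, CS250, CS301, CS450, CS470} — 8 in total.

8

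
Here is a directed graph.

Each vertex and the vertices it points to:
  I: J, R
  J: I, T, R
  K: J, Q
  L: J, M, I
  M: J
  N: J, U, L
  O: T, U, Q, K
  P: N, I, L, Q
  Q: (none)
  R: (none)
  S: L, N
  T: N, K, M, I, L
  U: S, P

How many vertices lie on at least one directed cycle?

10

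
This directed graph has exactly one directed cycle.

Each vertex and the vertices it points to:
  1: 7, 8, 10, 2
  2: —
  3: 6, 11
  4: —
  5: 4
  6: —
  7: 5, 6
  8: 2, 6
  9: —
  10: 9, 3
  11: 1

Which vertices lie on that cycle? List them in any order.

DFS with gray/black marking from 1:
1 gray
  7 gray
    5 gray
      4 gray
      4 black
    5 black
    6 gray
    6 black
  7 black
  8 gray
    2 gray
    2 black
    8→6: 6 black — skip
  8 black
  10 gray
    9 gray
    9 black
    3 gray
      3→6: 6 black — skip
      11 gray
        11→1: 1 is gray → back edge
Back edge closes the cycle 1 → 10 → 3 → 11 → 1; its vertices are {1, 3, 10, 11}.

1, 3, 10, 11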